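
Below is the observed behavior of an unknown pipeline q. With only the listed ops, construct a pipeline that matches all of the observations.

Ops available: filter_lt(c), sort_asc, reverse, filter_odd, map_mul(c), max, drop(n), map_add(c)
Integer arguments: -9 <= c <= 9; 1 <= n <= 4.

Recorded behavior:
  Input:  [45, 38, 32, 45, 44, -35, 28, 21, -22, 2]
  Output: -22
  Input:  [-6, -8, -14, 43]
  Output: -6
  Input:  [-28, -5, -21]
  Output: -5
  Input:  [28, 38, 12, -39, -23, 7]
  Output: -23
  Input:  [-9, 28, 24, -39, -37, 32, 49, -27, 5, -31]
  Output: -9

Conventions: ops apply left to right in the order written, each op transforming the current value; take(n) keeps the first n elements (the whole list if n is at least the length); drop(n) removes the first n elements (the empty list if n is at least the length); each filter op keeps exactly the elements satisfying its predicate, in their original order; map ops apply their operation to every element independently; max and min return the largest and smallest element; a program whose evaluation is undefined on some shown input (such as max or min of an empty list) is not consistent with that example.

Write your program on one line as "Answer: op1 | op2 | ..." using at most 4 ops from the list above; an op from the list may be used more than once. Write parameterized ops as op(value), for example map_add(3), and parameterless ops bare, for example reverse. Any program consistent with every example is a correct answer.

reverse | filter_lt(-2) | max

Check, running the answer program on each example:
  [45, 38, 32, 45, 44, -35, 28, 21, -22, 2] -> [2, -22, 21, 28, -35, 44, 45, 32, 38, 45] -> [-22, -35] -> -22
  [-6, -8, -14, 43] -> [43, -14, -8, -6] -> [-14, -8, -6] -> -6
  [-28, -5, -21] -> [-21, -5, -28] -> [-21, -5, -28] -> -5
  [28, 38, 12, -39, -23, 7] -> [7, -23, -39, 12, 38, 28] -> [-23, -39] -> -23
  [-9, 28, 24, -39, -37, 32, 49, -27, 5, -31] -> [-31, 5, -27, 49, 32, -37, -39, 24, 28, -9] -> [-31, -27, -37, -39, -9] -> -9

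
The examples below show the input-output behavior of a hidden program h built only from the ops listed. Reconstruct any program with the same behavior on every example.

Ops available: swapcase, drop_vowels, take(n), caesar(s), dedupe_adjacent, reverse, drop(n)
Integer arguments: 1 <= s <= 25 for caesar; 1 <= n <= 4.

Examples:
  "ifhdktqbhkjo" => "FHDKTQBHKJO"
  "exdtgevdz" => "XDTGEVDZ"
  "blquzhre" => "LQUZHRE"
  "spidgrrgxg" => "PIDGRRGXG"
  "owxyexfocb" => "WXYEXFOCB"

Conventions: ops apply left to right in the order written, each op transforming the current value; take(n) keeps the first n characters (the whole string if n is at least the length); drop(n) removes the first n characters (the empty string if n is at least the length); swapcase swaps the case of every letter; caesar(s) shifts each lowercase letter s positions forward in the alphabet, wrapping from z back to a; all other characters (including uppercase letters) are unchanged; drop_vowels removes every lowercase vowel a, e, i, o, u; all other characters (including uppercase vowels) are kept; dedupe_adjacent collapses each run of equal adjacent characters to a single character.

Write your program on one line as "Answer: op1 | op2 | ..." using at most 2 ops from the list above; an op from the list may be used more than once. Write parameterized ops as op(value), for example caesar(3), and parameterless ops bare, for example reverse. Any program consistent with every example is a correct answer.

drop(1) | swapcase

Check, running the answer program on each example:
  "ifhdktqbhkjo" -> "fhdktqbhkjo" -> "FHDKTQBHKJO"
  "exdtgevdz" -> "xdtgevdz" -> "XDTGEVDZ"
  "blquzhre" -> "lquzhre" -> "LQUZHRE"
  "spidgrrgxg" -> "pidgrrgxg" -> "PIDGRRGXG"
  "owxyexfocb" -> "wxyexfocb" -> "WXYEXFOCB"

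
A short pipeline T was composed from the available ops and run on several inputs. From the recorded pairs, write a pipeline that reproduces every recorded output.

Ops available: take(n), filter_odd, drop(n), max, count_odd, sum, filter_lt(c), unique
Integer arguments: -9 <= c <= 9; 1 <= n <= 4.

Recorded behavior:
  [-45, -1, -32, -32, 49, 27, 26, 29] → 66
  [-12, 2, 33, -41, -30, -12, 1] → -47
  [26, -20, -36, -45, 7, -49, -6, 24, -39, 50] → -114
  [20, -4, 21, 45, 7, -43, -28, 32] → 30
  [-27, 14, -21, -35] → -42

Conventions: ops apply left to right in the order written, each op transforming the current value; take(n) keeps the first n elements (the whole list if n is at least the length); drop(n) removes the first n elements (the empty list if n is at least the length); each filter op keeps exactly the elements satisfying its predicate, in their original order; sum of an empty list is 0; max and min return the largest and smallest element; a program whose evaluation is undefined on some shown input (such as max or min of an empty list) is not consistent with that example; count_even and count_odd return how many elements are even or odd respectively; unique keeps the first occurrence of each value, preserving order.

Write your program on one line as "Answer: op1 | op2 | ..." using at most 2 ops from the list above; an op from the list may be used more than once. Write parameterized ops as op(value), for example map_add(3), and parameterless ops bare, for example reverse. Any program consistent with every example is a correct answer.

drop(1) | sum

Check, running the answer program on each example:
  [-45, -1, -32, -32, 49, 27, 26, 29] -> [-1, -32, -32, 49, 27, 26, 29] -> 66
  [-12, 2, 33, -41, -30, -12, 1] -> [2, 33, -41, -30, -12, 1] -> -47
  [26, -20, -36, -45, 7, -49, -6, 24, -39, 50] -> [-20, -36, -45, 7, -49, -6, 24, -39, 50] -> -114
  [20, -4, 21, 45, 7, -43, -28, 32] -> [-4, 21, 45, 7, -43, -28, 32] -> 30
  [-27, 14, -21, -35] -> [14, -21, -35] -> -42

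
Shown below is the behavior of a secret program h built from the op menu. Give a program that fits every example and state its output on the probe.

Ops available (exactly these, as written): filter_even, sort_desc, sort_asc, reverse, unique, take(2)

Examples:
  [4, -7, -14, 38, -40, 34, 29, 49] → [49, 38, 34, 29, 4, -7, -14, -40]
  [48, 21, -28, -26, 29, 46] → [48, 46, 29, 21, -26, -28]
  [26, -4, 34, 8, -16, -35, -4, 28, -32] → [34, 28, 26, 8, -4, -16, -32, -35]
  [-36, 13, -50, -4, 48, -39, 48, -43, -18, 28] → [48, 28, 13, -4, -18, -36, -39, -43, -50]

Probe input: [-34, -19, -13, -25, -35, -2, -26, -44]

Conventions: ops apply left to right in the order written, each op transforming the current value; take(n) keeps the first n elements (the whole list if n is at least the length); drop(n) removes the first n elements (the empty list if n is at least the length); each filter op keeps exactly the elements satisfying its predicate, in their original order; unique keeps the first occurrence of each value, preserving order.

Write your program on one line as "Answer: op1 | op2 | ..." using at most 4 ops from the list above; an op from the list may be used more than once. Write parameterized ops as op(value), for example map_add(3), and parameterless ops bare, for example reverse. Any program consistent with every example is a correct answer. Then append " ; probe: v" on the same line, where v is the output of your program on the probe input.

sort_asc | sort_desc | unique ; probe: [-2, -13, -19, -25, -26, -34, -35, -44]

Check, running the answer program on each example:
  [4, -7, -14, 38, -40, 34, 29, 49] -> [-40, -14, -7, 4, 29, 34, 38, 49] -> [49, 38, 34, 29, 4, -7, -14, -40] -> [49, 38, 34, 29, 4, -7, -14, -40]
  [48, 21, -28, -26, 29, 46] -> [-28, -26, 21, 29, 46, 48] -> [48, 46, 29, 21, -26, -28] -> [48, 46, 29, 21, -26, -28]
  [26, -4, 34, 8, -16, -35, -4, 28, -32] -> [-35, -32, -16, -4, -4, 8, 26, 28, 34] -> [34, 28, 26, 8, -4, -4, -16, -32, -35] -> [34, 28, 26, 8, -4, -16, -32, -35]
  [-36, 13, -50, -4, 48, -39, 48, -43, -18, 28] -> [-50, -43, -39, -36, -18, -4, 13, 28, 48, 48] -> [48, 48, 28, 13, -4, -18, -36, -39, -43, -50] -> [48, 28, 13, -4, -18, -36, -39, -43, -50]
  probe: [-34, -19, -13, -25, -35, -2, -26, -44] -> [-44, -35, -34, -26, -25, -19, -13, -2] -> [-2, -13, -19, -25, -26, -34, -35, -44] -> [-2, -13, -19, -25, -26, -34, -35, -44]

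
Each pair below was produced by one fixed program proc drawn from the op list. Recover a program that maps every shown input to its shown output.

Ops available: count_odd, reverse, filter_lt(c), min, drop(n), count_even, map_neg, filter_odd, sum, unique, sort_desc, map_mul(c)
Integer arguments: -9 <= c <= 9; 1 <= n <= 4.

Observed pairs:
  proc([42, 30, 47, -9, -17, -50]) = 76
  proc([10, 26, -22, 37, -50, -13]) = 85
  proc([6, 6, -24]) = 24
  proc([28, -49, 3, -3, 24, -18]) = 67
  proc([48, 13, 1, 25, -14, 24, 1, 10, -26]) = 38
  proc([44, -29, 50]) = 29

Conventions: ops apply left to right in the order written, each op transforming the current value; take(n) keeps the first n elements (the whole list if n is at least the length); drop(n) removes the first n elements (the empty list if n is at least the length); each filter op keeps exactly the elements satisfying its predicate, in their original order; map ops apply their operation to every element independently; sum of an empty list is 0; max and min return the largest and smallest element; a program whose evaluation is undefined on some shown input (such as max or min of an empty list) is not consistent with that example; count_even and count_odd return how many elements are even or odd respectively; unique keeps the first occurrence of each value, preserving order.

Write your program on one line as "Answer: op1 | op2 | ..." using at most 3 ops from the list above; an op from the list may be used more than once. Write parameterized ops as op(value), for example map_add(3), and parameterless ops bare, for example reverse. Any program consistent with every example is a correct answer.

filter_lt(4) | map_neg | sum

Check, running the answer program on each example:
  [42, 30, 47, -9, -17, -50] -> [-9, -17, -50] -> [9, 17, 50] -> 76
  [10, 26, -22, 37, -50, -13] -> [-22, -50, -13] -> [22, 50, 13] -> 85
  [6, 6, -24] -> [-24] -> [24] -> 24
  [28, -49, 3, -3, 24, -18] -> [-49, 3, -3, -18] -> [49, -3, 3, 18] -> 67
  [48, 13, 1, 25, -14, 24, 1, 10, -26] -> [1, -14, 1, -26] -> [-1, 14, -1, 26] -> 38
  [44, -29, 50] -> [-29] -> [29] -> 29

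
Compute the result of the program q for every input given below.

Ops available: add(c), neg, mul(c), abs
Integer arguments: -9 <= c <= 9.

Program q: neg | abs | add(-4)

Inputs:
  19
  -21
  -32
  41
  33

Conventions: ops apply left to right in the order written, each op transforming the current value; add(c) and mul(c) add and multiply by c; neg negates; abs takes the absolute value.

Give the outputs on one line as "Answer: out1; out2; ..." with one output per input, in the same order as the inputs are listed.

15; 17; 28; 37; 29

Execution, op by op:
  19 -> -19 -> 19 -> 15
  -21 -> 21 -> 21 -> 17
  -32 -> 32 -> 32 -> 28
  41 -> -41 -> 41 -> 37
  33 -> -33 -> 33 -> 29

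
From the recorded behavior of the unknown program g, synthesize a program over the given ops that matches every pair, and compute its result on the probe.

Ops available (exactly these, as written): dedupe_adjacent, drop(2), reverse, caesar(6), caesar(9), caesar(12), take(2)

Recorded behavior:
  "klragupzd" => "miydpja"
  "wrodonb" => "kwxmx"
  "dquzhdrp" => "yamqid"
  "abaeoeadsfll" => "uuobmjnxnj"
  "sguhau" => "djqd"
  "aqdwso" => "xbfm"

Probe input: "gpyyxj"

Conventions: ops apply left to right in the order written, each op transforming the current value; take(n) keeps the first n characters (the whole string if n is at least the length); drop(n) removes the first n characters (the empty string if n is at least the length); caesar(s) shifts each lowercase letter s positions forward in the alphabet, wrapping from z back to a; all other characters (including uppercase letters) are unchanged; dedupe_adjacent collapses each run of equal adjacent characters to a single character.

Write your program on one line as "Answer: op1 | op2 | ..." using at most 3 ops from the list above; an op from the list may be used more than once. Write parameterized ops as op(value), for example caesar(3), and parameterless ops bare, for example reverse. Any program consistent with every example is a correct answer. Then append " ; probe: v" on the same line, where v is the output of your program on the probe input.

drop(2) | reverse | caesar(9) ; probe: "sghh"

Check, running the answer program on each example:
  "klragupzd" -> "ragupzd" -> "dzpugar" -> "miydpja"
  "wrodonb" -> "odonb" -> "bnodo" -> "kwxmx"
  "dquzhdrp" -> "uzhdrp" -> "prdhzu" -> "yamqid"
  "abaeoeadsfll" -> "aeoeadsfll" -> "llfsdaeoea" -> "uuobmjnxnj"
  "sguhau" -> "uhau" -> "uahu" -> "djqd"
  "aqdwso" -> "dwso" -> "oswd" -> "xbfm"
  probe: "gpyyxj" -> "yyxj" -> "jxyy" -> "sghh"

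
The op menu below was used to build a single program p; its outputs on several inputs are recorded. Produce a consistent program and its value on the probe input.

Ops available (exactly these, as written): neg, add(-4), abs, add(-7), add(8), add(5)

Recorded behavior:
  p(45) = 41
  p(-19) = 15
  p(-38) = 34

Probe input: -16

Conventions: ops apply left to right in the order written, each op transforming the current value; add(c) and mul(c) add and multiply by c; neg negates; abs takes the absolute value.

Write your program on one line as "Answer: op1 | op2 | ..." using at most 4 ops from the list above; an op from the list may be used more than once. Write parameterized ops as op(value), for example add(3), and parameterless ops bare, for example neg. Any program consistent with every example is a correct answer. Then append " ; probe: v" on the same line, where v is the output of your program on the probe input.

neg | abs | add(-4) ; probe: 12

Check, running the answer program on each example:
  45 -> -45 -> 45 -> 41
  -19 -> 19 -> 19 -> 15
  -38 -> 38 -> 38 -> 34
  probe: -16 -> 16 -> 16 -> 12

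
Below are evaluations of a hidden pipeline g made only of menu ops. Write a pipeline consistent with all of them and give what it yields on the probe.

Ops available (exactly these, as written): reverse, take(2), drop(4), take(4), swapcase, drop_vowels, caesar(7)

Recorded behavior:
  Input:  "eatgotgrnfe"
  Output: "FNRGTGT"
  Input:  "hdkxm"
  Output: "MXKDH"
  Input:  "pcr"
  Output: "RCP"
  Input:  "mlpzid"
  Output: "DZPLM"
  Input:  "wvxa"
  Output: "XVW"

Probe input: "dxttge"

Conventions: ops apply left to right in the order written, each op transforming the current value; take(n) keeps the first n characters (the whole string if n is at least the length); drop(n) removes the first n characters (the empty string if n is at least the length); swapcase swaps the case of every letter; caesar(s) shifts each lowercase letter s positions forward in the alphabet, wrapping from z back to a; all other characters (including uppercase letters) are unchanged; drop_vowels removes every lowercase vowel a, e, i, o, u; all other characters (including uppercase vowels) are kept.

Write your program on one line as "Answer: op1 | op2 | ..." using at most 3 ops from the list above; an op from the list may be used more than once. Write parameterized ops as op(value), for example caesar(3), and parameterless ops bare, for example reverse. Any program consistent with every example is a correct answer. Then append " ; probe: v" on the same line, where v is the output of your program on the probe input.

drop_vowels | reverse | swapcase ; probe: "GTTXD"

Check, running the answer program on each example:
  "eatgotgrnfe" -> "tgtgrnf" -> "fnrgtgt" -> "FNRGTGT"
  "hdkxm" -> "hdkxm" -> "mxkdh" -> "MXKDH"
  "pcr" -> "pcr" -> "rcp" -> "RCP"
  "mlpzid" -> "mlpzd" -> "dzplm" -> "DZPLM"
  "wvxa" -> "wvx" -> "xvw" -> "XVW"
  probe: "dxttge" -> "dxttg" -> "gttxd" -> "GTTXD"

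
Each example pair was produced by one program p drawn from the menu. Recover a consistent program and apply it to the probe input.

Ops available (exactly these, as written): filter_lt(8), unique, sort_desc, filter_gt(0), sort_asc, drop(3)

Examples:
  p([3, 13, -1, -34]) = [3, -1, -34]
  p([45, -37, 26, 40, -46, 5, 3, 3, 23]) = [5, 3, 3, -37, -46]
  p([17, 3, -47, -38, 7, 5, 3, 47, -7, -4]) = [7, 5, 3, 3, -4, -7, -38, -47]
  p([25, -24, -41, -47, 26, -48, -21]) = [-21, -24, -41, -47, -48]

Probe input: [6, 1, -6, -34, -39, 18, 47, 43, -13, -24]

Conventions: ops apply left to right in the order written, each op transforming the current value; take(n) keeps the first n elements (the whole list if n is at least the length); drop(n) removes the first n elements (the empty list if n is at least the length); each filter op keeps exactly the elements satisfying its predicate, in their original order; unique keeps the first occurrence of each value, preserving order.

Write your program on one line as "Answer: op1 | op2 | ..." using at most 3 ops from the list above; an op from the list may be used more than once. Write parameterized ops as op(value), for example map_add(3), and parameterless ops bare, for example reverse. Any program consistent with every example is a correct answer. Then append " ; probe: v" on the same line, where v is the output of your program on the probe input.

filter_lt(8) | sort_desc ; probe: [6, 1, -6, -13, -24, -34, -39]

Check, running the answer program on each example:
  [3, 13, -1, -34] -> [3, -1, -34] -> [3, -1, -34]
  [45, -37, 26, 40, -46, 5, 3, 3, 23] -> [-37, -46, 5, 3, 3] -> [5, 3, 3, -37, -46]
  [17, 3, -47, -38, 7, 5, 3, 47, -7, -4] -> [3, -47, -38, 7, 5, 3, -7, -4] -> [7, 5, 3, 3, -4, -7, -38, -47]
  [25, -24, -41, -47, 26, -48, -21] -> [-24, -41, -47, -48, -21] -> [-21, -24, -41, -47, -48]
  probe: [6, 1, -6, -34, -39, 18, 47, 43, -13, -24] -> [6, 1, -6, -34, -39, -13, -24] -> [6, 1, -6, -13, -24, -34, -39]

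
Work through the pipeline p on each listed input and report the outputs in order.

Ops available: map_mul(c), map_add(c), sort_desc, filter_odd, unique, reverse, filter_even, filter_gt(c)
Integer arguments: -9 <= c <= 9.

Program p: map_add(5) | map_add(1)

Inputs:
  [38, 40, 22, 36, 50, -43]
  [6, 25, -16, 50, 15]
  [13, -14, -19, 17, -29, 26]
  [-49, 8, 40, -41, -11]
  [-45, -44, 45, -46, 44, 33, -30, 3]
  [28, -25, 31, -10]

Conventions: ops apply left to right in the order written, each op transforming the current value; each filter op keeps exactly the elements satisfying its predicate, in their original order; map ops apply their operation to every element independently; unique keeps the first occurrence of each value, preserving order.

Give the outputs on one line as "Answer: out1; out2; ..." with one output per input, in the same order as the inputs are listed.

[44, 46, 28, 42, 56, -37]; [12, 31, -10, 56, 21]; [19, -8, -13, 23, -23, 32]; [-43, 14, 46, -35, -5]; [-39, -38, 51, -40, 50, 39, -24, 9]; [34, -19, 37, -4]

Execution, op by op:
  [38, 40, 22, 36, 50, -43] -> [43, 45, 27, 41, 55, -38] -> [44, 46, 28, 42, 56, -37]
  [6, 25, -16, 50, 15] -> [11, 30, -11, 55, 20] -> [12, 31, -10, 56, 21]
  [13, -14, -19, 17, -29, 26] -> [18, -9, -14, 22, -24, 31] -> [19, -8, -13, 23, -23, 32]
  [-49, 8, 40, -41, -11] -> [-44, 13, 45, -36, -6] -> [-43, 14, 46, -35, -5]
  [-45, -44, 45, -46, 44, 33, -30, 3] -> [-40, -39, 50, -41, 49, 38, -25, 8] -> [-39, -38, 51, -40, 50, 39, -24, 9]
  [28, -25, 31, -10] -> [33, -20, 36, -5] -> [34, -19, 37, -4]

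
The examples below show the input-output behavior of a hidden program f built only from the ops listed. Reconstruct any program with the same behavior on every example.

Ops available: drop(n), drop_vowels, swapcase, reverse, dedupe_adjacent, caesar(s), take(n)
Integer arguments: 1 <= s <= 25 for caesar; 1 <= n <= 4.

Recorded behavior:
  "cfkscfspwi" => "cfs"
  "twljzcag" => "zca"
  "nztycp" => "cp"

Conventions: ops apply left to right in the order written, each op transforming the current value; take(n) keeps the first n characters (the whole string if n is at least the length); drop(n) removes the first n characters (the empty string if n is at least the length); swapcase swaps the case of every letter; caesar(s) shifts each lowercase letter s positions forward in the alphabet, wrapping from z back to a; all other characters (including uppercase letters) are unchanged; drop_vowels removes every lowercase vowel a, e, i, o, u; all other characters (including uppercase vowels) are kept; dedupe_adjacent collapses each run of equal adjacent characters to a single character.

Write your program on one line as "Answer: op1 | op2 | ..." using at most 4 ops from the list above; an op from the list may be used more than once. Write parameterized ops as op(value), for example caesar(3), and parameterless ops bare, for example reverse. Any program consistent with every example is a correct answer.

drop(3) | drop(1) | take(3)

Check, running the answer program on each example:
  "cfkscfspwi" -> "scfspwi" -> "cfspwi" -> "cfs"
  "twljzcag" -> "jzcag" -> "zcag" -> "zca"
  "nztycp" -> "ycp" -> "cp" -> "cp"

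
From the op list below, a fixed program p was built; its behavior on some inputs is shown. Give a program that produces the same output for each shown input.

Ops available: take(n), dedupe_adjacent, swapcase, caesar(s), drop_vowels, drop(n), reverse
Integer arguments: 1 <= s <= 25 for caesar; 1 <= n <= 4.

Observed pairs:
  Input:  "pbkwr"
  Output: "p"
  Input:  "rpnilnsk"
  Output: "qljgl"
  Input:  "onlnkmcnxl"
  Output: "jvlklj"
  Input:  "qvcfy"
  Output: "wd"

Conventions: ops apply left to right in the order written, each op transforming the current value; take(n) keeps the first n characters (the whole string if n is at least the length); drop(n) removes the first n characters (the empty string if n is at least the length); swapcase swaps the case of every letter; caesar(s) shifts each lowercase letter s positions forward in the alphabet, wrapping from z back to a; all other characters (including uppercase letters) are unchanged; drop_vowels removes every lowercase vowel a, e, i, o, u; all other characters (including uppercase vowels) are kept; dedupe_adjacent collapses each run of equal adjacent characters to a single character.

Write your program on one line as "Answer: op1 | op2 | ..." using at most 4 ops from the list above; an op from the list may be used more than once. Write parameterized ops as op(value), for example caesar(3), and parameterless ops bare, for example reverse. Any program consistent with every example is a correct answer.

drop(2) | caesar(24) | drop_vowels | reverse

Check, running the answer program on each example:
  "pbkwr" -> "kwr" -> "iup" -> "p" -> "p"
  "rpnilnsk" -> "nilnsk" -> "lgjlqi" -> "lgjlq" -> "qljgl"
  "onlnkmcnxl" -> "lnkmcnxl" -> "jlikalvj" -> "jlklvj" -> "jvlklj"
  "qvcfy" -> "cfy" -> "adw" -> "dw" -> "wd"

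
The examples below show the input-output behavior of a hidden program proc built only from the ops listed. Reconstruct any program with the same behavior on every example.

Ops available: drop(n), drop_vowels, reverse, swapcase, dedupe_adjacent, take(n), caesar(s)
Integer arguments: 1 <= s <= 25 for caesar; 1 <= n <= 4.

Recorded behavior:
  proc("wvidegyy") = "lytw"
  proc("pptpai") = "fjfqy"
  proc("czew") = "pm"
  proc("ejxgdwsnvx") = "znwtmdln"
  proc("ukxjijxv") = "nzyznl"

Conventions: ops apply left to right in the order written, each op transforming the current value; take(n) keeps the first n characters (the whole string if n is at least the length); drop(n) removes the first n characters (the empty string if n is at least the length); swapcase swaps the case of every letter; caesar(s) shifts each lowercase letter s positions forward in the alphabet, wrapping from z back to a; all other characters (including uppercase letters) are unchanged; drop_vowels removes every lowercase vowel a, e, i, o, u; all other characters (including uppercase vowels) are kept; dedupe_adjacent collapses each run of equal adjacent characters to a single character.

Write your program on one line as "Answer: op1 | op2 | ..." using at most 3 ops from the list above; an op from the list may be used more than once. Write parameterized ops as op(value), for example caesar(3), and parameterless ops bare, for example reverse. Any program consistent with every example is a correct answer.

drop(1) | caesar(16) | drop_vowels

Check, running the answer program on each example:
  "wvidegyy" -> "videgyy" -> "lytuwoo" -> "lytw"
  "pptpai" -> "ptpai" -> "fjfqy" -> "fjfqy"
  "czew" -> "zew" -> "pum" -> "pm"
  "ejxgdwsnvx" -> "jxgdwsnvx" -> "znwtmidln" -> "znwtmdln"
  "ukxjijxv" -> "kxjijxv" -> "anzyznl" -> "nzyznl"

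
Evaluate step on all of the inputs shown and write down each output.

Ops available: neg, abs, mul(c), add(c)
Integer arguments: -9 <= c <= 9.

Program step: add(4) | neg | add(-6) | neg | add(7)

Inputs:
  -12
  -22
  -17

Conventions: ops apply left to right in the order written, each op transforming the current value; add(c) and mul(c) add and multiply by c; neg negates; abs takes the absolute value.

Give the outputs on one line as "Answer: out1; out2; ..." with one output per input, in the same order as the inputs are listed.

Execution, op by op:
  -12 -> -8 -> 8 -> 2 -> -2 -> 5
  -22 -> -18 -> 18 -> 12 -> -12 -> -5
  -17 -> -13 -> 13 -> 7 -> -7 -> 0

5; -5; 0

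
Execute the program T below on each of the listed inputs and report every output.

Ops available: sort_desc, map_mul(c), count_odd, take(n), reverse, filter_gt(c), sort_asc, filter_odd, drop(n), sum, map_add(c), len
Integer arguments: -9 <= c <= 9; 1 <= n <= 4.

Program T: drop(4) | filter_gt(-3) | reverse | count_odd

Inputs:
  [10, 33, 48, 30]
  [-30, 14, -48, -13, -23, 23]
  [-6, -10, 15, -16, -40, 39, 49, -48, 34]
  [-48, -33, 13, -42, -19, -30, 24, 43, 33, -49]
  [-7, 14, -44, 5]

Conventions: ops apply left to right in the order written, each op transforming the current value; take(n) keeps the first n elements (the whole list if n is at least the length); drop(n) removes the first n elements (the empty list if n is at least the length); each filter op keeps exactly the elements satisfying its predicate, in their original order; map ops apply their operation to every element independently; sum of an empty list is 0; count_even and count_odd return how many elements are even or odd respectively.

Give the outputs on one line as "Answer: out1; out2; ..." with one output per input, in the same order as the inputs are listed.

Execution, op by op:
  [10, 33, 48, 30] -> [] -> [] -> [] -> 0
  [-30, 14, -48, -13, -23, 23] -> [-23, 23] -> [23] -> [23] -> 1
  [-6, -10, 15, -16, -40, 39, 49, -48, 34] -> [-40, 39, 49, -48, 34] -> [39, 49, 34] -> [34, 49, 39] -> 2
  [-48, -33, 13, -42, -19, -30, 24, 43, 33, -49] -> [-19, -30, 24, 43, 33, -49] -> [24, 43, 33] -> [33, 43, 24] -> 2
  [-7, 14, -44, 5] -> [] -> [] -> [] -> 0

0; 1; 2; 2; 0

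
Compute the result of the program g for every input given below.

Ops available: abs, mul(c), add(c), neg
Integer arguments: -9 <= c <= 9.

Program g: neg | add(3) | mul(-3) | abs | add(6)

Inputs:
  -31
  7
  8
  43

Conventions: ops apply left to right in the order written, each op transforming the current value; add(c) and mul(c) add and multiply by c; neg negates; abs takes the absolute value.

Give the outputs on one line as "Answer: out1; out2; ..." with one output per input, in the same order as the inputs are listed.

108; 18; 21; 126

Execution, op by op:
  -31 -> 31 -> 34 -> -102 -> 102 -> 108
  7 -> -7 -> -4 -> 12 -> 12 -> 18
  8 -> -8 -> -5 -> 15 -> 15 -> 21
  43 -> -43 -> -40 -> 120 -> 120 -> 126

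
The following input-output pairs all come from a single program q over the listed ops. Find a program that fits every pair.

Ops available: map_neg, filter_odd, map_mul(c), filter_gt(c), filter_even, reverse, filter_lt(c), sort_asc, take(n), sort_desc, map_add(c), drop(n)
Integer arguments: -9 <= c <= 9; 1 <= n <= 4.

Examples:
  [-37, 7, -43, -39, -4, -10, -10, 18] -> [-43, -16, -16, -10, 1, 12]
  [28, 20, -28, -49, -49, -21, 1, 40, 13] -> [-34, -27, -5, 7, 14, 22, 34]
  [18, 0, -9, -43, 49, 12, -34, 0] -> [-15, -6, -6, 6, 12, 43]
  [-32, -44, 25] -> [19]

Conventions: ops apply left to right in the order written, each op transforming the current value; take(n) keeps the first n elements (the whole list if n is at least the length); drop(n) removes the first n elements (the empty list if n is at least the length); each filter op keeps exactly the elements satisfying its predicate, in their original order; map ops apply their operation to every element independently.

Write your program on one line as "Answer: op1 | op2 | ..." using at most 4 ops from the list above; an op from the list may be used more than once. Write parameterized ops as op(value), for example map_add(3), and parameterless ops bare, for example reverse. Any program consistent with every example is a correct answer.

sort_desc | reverse | map_add(-6) | drop(2)

Check, running the answer program on each example:
  [-37, 7, -43, -39, -4, -10, -10, 18] -> [18, 7, -4, -10, -10, -37, -39, -43] -> [-43, -39, -37, -10, -10, -4, 7, 18] -> [-49, -45, -43, -16, -16, -10, 1, 12] -> [-43, -16, -16, -10, 1, 12]
  [28, 20, -28, -49, -49, -21, 1, 40, 13] -> [40, 28, 20, 13, 1, -21, -28, -49, -49] -> [-49, -49, -28, -21, 1, 13, 20, 28, 40] -> [-55, -55, -34, -27, -5, 7, 14, 22, 34] -> [-34, -27, -5, 7, 14, 22, 34]
  [18, 0, -9, -43, 49, 12, -34, 0] -> [49, 18, 12, 0, 0, -9, -34, -43] -> [-43, -34, -9, 0, 0, 12, 18, 49] -> [-49, -40, -15, -6, -6, 6, 12, 43] -> [-15, -6, -6, 6, 12, 43]
  [-32, -44, 25] -> [25, -32, -44] -> [-44, -32, 25] -> [-50, -38, 19] -> [19]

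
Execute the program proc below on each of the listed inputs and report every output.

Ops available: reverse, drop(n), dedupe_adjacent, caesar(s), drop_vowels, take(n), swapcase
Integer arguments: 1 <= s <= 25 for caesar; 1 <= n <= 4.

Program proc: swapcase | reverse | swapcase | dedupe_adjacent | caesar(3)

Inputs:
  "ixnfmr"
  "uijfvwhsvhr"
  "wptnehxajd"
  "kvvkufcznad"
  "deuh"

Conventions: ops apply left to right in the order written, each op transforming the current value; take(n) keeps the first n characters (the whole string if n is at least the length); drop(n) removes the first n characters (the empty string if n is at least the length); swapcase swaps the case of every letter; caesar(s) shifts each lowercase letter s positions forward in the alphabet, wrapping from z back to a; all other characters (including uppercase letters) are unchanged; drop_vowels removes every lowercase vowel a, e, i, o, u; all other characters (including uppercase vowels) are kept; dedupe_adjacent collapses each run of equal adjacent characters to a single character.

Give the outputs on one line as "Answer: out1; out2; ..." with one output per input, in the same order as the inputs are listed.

Execution, op by op:
  "ixnfmr" -> "IXNFMR" -> "RMFNXI" -> "rmfnxi" -> "rmfnxi" -> "upiqal"
  "uijfvwhsvhr" -> "UIJFVWHSVHR" -> "RHVSHWVFJIU" -> "rhvshwvfjiu" -> "rhvshwvfjiu" -> "ukyvkzyimlx"
  "wptnehxajd" -> "WPTNEHXAJD" -> "DJAXHENTPW" -> "djaxhentpw" -> "djaxhentpw" -> "gmdakhqwsz"
  "kvvkufcznad" -> "KVVKUFCZNAD" -> "DANZCFUKVVK" -> "danzcfukvvk" -> "danzcfukvk" -> "gdqcfixnyn"
  "deuh" -> "DEUH" -> "HUED" -> "hued" -> "hued" -> "kxhg"

"upiqal"; "ukyvkzyimlx"; "gmdakhqwsz"; "gdqcfixnyn"; "kxhg"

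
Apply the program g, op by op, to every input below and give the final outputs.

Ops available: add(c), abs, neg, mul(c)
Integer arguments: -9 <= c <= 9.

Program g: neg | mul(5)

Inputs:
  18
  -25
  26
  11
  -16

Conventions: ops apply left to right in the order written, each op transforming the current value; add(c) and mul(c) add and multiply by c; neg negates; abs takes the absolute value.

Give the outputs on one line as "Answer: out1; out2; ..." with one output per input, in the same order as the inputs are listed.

Execution, op by op:
  18 -> -18 -> -90
  -25 -> 25 -> 125
  26 -> -26 -> -130
  11 -> -11 -> -55
  -16 -> 16 -> 80

-90; 125; -130; -55; 80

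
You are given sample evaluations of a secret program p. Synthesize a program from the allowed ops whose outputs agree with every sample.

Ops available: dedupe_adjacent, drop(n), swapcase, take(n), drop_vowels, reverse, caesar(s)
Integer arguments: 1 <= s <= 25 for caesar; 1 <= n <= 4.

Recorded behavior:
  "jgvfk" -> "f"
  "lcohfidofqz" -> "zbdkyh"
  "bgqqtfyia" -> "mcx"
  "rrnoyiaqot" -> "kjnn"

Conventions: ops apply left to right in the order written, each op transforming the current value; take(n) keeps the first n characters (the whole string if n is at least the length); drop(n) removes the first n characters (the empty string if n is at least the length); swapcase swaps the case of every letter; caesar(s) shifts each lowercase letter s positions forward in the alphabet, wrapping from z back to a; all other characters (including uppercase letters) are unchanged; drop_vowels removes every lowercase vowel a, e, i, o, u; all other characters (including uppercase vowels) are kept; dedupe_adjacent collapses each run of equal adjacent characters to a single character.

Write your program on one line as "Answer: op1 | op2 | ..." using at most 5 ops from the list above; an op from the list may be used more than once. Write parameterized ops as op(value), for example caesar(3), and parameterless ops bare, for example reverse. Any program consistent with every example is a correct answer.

reverse | drop(1) | caesar(22) | drop_vowels | drop(3)

Check, running the answer program on each example:
  "jgvfk" -> "kfvgj" -> "fvgj" -> "brcf" -> "brcf" -> "f"
  "lcohfidofqz" -> "zqfodifhocl" -> "qfodifhocl" -> "mbkzebdkyh" -> "mbkzbdkyh" -> "zbdkyh"
  "bgqqtfyia" -> "aiyftqqgb" -> "iyftqqgb" -> "eubpmmcx" -> "bpmmcx" -> "mcx"
  "rrnoyiaqot" -> "toqaiyonrr" -> "oqaiyonrr" -> "kmweukjnn" -> "kmwkjnn" -> "kjnn"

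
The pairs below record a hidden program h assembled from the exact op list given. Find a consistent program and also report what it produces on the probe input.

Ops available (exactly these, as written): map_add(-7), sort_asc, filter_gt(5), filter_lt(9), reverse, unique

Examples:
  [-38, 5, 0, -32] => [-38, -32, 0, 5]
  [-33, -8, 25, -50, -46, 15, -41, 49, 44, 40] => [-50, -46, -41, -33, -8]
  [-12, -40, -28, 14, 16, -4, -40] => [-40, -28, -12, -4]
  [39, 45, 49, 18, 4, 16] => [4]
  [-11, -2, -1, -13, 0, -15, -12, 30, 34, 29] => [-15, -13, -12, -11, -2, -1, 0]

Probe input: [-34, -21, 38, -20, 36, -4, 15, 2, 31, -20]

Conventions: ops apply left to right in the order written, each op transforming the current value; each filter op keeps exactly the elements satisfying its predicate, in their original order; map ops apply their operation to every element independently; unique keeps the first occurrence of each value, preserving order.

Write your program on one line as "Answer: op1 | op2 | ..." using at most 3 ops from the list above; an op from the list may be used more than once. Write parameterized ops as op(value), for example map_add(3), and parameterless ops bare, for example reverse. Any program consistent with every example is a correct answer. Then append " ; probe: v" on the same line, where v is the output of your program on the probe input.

unique | sort_asc | filter_lt(9) ; probe: [-34, -21, -20, -4, 2]

Check, running the answer program on each example:
  [-38, 5, 0, -32] -> [-38, 5, 0, -32] -> [-38, -32, 0, 5] -> [-38, -32, 0, 5]
  [-33, -8, 25, -50, -46, 15, -41, 49, 44, 40] -> [-33, -8, 25, -50, -46, 15, -41, 49, 44, 40] -> [-50, -46, -41, -33, -8, 15, 25, 40, 44, 49] -> [-50, -46, -41, -33, -8]
  [-12, -40, -28, 14, 16, -4, -40] -> [-12, -40, -28, 14, 16, -4] -> [-40, -28, -12, -4, 14, 16] -> [-40, -28, -12, -4]
  [39, 45, 49, 18, 4, 16] -> [39, 45, 49, 18, 4, 16] -> [4, 16, 18, 39, 45, 49] -> [4]
  [-11, -2, -1, -13, 0, -15, -12, 30, 34, 29] -> [-11, -2, -1, -13, 0, -15, -12, 30, 34, 29] -> [-15, -13, -12, -11, -2, -1, 0, 29, 30, 34] -> [-15, -13, -12, -11, -2, -1, 0]
  probe: [-34, -21, 38, -20, 36, -4, 15, 2, 31, -20] -> [-34, -21, 38, -20, 36, -4, 15, 2, 31] -> [-34, -21, -20, -4, 2, 15, 31, 36, 38] -> [-34, -21, -20, -4, 2]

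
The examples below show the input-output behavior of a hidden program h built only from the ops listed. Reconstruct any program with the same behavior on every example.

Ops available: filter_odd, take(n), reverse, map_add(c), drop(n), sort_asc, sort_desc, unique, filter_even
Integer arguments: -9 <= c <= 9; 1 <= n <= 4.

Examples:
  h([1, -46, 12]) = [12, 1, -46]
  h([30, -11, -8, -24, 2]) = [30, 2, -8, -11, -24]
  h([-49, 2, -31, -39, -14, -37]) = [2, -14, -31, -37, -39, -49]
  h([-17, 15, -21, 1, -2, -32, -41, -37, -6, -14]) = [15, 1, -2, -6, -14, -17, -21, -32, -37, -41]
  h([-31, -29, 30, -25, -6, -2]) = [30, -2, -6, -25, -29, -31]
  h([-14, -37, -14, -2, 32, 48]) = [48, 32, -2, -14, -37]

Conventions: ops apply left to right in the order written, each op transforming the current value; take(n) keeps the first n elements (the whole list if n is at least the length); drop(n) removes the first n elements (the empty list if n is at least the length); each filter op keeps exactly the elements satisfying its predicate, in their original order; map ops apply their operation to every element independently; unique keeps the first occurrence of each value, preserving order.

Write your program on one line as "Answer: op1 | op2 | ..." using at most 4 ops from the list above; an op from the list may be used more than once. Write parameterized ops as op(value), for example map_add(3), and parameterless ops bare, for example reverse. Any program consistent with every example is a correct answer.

reverse | sort_desc | unique

Check, running the answer program on each example:
  [1, -46, 12] -> [12, -46, 1] -> [12, 1, -46] -> [12, 1, -46]
  [30, -11, -8, -24, 2] -> [2, -24, -8, -11, 30] -> [30, 2, -8, -11, -24] -> [30, 2, -8, -11, -24]
  [-49, 2, -31, -39, -14, -37] -> [-37, -14, -39, -31, 2, -49] -> [2, -14, -31, -37, -39, -49] -> [2, -14, -31, -37, -39, -49]
  [-17, 15, -21, 1, -2, -32, -41, -37, -6, -14] -> [-14, -6, -37, -41, -32, -2, 1, -21, 15, -17] -> [15, 1, -2, -6, -14, -17, -21, -32, -37, -41] -> [15, 1, -2, -6, -14, -17, -21, -32, -37, -41]
  [-31, -29, 30, -25, -6, -2] -> [-2, -6, -25, 30, -29, -31] -> [30, -2, -6, -25, -29, -31] -> [30, -2, -6, -25, -29, -31]
  [-14, -37, -14, -2, 32, 48] -> [48, 32, -2, -14, -37, -14] -> [48, 32, -2, -14, -14, -37] -> [48, 32, -2, -14, -37]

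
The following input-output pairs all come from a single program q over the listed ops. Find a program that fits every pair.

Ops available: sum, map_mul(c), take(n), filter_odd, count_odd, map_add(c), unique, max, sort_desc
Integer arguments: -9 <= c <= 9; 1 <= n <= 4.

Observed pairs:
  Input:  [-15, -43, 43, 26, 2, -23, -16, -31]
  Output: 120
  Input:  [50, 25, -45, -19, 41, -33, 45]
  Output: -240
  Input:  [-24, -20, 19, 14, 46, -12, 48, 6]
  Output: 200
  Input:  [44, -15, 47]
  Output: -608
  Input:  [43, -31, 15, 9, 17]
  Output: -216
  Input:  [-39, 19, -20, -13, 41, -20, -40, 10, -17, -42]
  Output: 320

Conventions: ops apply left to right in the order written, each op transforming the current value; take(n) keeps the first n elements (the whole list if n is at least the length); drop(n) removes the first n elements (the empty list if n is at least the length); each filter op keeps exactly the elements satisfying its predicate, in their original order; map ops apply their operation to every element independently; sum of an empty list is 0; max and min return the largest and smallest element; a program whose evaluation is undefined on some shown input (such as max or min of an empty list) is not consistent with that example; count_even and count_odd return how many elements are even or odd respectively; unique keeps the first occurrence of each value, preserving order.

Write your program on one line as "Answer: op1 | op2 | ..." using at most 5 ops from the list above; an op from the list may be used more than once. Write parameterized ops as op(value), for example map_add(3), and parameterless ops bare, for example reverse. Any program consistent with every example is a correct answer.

unique | map_mul(-8) | take(3) | sum

Check, running the answer program on each example:
  [-15, -43, 43, 26, 2, -23, -16, -31] -> [-15, -43, 43, 26, 2, -23, -16, -31] -> [120, 344, -344, -208, -16, 184, 128, 248] -> [120, 344, -344] -> 120
  [50, 25, -45, -19, 41, -33, 45] -> [50, 25, -45, -19, 41, -33, 45] -> [-400, -200, 360, 152, -328, 264, -360] -> [-400, -200, 360] -> -240
  [-24, -20, 19, 14, 46, -12, 48, 6] -> [-24, -20, 19, 14, 46, -12, 48, 6] -> [192, 160, -152, -112, -368, 96, -384, -48] -> [192, 160, -152] -> 200
  [44, -15, 47] -> [44, -15, 47] -> [-352, 120, -376] -> [-352, 120, -376] -> -608
  [43, -31, 15, 9, 17] -> [43, -31, 15, 9, 17] -> [-344, 248, -120, -72, -136] -> [-344, 248, -120] -> -216
  [-39, 19, -20, -13, 41, -20, -40, 10, -17, -42] -> [-39, 19, -20, -13, 41, -40, 10, -17, -42] -> [312, -152, 160, 104, -328, 320, -80, 136, 336] -> [312, -152, 160] -> 320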